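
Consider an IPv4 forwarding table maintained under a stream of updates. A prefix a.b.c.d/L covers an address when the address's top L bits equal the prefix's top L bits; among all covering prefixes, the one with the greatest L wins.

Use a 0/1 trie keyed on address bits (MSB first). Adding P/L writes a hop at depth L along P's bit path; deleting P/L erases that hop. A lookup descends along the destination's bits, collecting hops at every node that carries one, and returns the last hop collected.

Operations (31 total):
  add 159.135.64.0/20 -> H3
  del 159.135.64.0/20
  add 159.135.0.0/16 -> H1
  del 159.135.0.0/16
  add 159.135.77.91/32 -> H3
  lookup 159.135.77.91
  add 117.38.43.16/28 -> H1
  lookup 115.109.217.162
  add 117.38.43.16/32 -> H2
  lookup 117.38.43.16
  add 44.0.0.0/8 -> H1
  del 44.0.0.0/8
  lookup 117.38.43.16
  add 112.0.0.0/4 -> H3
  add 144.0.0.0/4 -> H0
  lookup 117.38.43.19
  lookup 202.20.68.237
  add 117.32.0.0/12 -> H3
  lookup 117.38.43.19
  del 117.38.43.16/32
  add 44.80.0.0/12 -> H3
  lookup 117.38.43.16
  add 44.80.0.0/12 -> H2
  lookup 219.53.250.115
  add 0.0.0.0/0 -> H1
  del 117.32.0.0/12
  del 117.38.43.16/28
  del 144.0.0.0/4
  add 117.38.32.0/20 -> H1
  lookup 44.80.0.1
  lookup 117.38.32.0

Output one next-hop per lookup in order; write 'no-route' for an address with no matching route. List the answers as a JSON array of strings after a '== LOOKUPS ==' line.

Trace:
  add 159.135.64.0/20 -> H3 at depth 20
  del 159.135.64.0/20 (clear depth 20)
  add 159.135.0.0/16 -> H1 at depth 16
  del 159.135.0.0/16 (clear depth 16)
  add 159.135.77.91/32 -> H3 at depth 32
  lookup 159.135.77.91: bits 10011111100001110100110101011011 walk d0:-→d1:-→d2:-→d3:-→d4:-→d5:-→d6:-→d7:-→d8:-→d9:-→d10:-→d11:-→d12:-→d13:-→d14:-→d15:-→d16:-→d17:-→d18:-→d19:-→d20:-→d21:-→d22:-→d23:-→d24:-→d25:-→d26:-→d27:-→d28:-→d29:-→d30:-→d31:-→d32:H3 -> H3
  add 117.38.43.16/28 -> H1 at depth 28
  lookup 115.109.217.162: bits 01110 walk d0:-→d1:-→d2:-→d3:-→d4:-→d5:- -> no-route
  add 117.38.43.16/32 -> H2 at depth 32
  lookup 117.38.43.16: bits 01110101001001100010101100010000 walk d0:-→d1:-→d2:-→d3:-→d4:-→d5:-→d6:-→d7:-→d8:-→d9:-→d10:-→d11:-→d12:-→d13:-→d14:-→d15:-→d16:-→d17:-→d18:-→d19:-→d20:-→d21:-→d22:-→d23:-→d24:-→d25:-→d26:-→d27:-→d28:H1→d29:-→d30:-→d31:-→d32:H2 -> H2
  add 44.0.0.0/8 -> H1 at depth 8
  del 44.0.0.0/8 (clear depth 8)
  lookup 117.38.43.16: bits 01110101001001100010101100010000 walk d0:-→d1:-→d2:-→d3:-→d4:-→d5:-→d6:-→d7:-→d8:-→d9:-→d10:-→d11:-→d12:-→d13:-→d14:-→d15:-→d16:-→d17:-→d18:-→d19:-→d20:-→d21:-→d22:-→d23:-→d24:-→d25:-→d26:-→d27:-→d28:H1→d29:-→d30:-→d31:-→d32:H2 -> H2
  add 112.0.0.0/4 -> H3 at depth 4
  add 144.0.0.0/4 -> H0 at depth 4
  lookup 117.38.43.19: bits 011101010010011000101011000100 walk d0:-→d1:-→d2:-→d3:-→d4:H3→d5:-→d6:-→d7:-→d8:-→d9:-→d10:-→d11:-→d12:-→d13:-→d14:-→d15:-→d16:-→d17:-→d18:-→d19:-→d20:-→d21:-→d22:-→d23:-→d24:-→d25:-→d26:-→d27:-→d28:H1→d29:-→d30:- -> H1
  lookup 202.20.68.237: bits 1 walk d0:-→d1:- -> no-route
  add 117.32.0.0/12 -> H3 at depth 12
  lookup 117.38.43.19: bits 011101010010011000101011000100 walk d0:-→d1:-→d2:-→d3:-→d4:H3→d5:-→d6:-→d7:-→d8:-→d9:-→d10:-→d11:-→d12:H3→d13:-→d14:-→d15:-→d16:-→d17:-→d18:-→d19:-→d20:-→d21:-→d22:-→d23:-→d24:-→d25:-→d26:-→d27:-→d28:H1→d29:-→d30:- -> H1
  del 117.38.43.16/32 (clear depth 32)
  add 44.80.0.0/12 -> H3 at depth 12
  lookup 117.38.43.16: bits 01110101001001100010101100010000 walk d0:-→d1:-→d2:-→d3:-→d4:H3→d5:-→d6:-→d7:-→d8:-→d9:-→d10:-→d11:-→d12:H3→d13:-→d14:-→d15:-→d16:-→d17:-→d18:-→d19:-→d20:-→d21:-→d22:-→d23:-→d24:-→d25:-→d26:-→d27:-→d28:H1→d29:-→d30:-→d31:-→d32:- -> H1
  add 44.80.0.0/12 -> H2 at depth 12
  lookup 219.53.250.115: bits 1 walk d0:-→d1:- -> no-route
  add 0.0.0.0/0 -> H1 at depth 0
  del 117.32.0.0/12 (clear depth 12)
  del 117.38.43.16/28 (clear depth 28)
  del 144.0.0.0/4 (clear depth 4)
  add 117.38.32.0/20 -> H1 at depth 20
  lookup 44.80.0.1: bits 001011000101 walk d0:H1→d1:-→d2:-→d3:-→d4:-→d5:-→d6:-→d7:-→d8:-→d9:-→d10:-→d11:-→d12:H2 -> H2
  lookup 117.38.32.0: bits 01110101001001100010 walk d0:H1→d1:-→d2:-→d3:-→d4:H3→d5:-→d6:-→d7:-→d8:-→d9:-→d10:-→d11:-→d12:-→d13:-→d14:-→d15:-→d16:-→d17:-→d18:-→d19:-→d20:H1 -> H1

== LOOKUPS ==
["H3","no-route","H2","H2","H1","no-route","H1","H1","no-route","H2","H1"]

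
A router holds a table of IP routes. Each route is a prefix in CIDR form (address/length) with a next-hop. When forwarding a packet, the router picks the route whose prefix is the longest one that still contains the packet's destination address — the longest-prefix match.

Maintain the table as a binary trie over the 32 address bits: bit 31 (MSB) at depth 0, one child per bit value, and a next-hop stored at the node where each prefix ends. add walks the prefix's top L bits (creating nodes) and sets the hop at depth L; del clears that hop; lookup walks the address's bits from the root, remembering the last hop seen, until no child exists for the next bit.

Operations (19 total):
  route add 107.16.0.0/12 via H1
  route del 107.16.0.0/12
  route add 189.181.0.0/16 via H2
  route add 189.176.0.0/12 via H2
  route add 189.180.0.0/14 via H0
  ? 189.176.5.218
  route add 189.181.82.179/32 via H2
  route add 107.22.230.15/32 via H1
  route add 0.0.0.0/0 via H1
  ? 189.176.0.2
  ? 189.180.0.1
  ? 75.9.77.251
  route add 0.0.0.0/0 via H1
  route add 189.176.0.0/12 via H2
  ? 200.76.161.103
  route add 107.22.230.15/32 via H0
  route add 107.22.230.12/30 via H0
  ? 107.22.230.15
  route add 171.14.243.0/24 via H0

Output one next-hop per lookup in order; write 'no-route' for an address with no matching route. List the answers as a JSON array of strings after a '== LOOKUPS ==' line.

Apply in order:
  add 107.16.0.0/12 -> H1 at depth 12
  del 107.16.0.0/12 (clear depth 12)
  add 189.181.0.0/16 -> H2 at depth 16
  add 189.176.0.0/12 -> H2 at depth 12
  add 189.180.0.0/14 -> H0 at depth 14
  Q 189.176.5.218: descend 1011110110110 ; hops seen [H2] ; pick H2
  add 189.181.82.179/32 -> H2 at depth 32
  add 107.22.230.15/32 -> H1 at depth 32
  add 0.0.0.0/0 -> H1 at depth 0
  Q 189.176.0.2: descend 1011110110110 ; hops seen [H1,H2] ; pick H2
  Q 189.180.0.1: descend 101111011011010 ; hops seen [H1,H2,H0] ; pick H0
  Q 75.9.77.251: descend 01 ; hops seen [H1] ; pick H1
  add 0.0.0.0/0 -> H1 at depth 0
  add 189.176.0.0/12 -> H2 at depth 12
  Q 200.76.161.103: descend 1 ; hops seen [H1] ; pick H1
  add 107.22.230.15/32 -> H0 at depth 32
  add 107.22.230.12/30 -> H0 at depth 30
  Q 107.22.230.15: descend 01101011000101101110011000001111 ; hops seen [H1,H0,H0] ; pick H0
  add 171.14.243.0/24 -> H0 at depth 24

== LOOKUPS ==
["H2","H2","H0","H1","H1","H0"]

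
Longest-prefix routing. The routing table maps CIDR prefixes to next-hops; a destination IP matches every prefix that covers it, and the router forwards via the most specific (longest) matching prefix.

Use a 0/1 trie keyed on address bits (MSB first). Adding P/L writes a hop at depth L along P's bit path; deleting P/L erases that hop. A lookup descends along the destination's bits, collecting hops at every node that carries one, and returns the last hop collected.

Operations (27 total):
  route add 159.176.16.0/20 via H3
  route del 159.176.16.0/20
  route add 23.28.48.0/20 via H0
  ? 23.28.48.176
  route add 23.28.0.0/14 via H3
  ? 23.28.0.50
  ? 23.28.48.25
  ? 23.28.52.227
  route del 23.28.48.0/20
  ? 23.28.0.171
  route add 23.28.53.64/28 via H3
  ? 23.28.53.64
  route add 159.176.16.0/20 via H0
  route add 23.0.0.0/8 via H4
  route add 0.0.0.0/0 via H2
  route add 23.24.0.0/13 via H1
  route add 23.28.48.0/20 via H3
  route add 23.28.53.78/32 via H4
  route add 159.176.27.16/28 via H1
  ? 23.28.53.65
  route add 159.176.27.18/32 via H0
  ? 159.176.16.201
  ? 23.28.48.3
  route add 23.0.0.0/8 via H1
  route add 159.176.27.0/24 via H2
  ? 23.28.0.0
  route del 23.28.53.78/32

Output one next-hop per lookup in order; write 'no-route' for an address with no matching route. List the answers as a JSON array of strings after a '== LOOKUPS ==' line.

Trace:
  add 159.176.16.0/20 -> H3 at depth 20
  - 159.176.16.0/20 clear@20
  add 23.28.48.0/20 -> H0 at depth 20
  ? 23.28.48.176  path d0:-→d1:-→d2:-→d3:-→d4:-→d5:-→d6:-→d7:-→d8:-→d9:-→d10:-→d11:-→d12:-→d13:-→d14:-→d15:-→d16:-→d17:-→d18:-→d19:-→d20:H0  best=H0
  add 23.28.0.0/14 -> H3 at depth 14
  ? 23.28.0.50  path d0:-→d1:-→d2:-→d3:-→d4:-→d5:-→d6:-→d7:-→d8:-→d9:-→d10:-→d11:-→d12:-→d13:-→d14:H3→d15:-→d16:-→d17:-→d18:-  best=H3
  ? 23.28.48.25  path d0:-→d1:-→d2:-→d3:-→d4:-→d5:-→d6:-→d7:-→d8:-→d9:-→d10:-→d11:-→d12:-→d13:-→d14:H3→d15:-→d16:-→d17:-→d18:-→d19:-→d20:H0  best=H0
  ? 23.28.52.227  path d0:-→d1:-→d2:-→d3:-→d4:-→d5:-→d6:-→d7:-→d8:-→d9:-→d10:-→d11:-→d12:-→d13:-→d14:H3→d15:-→d16:-→d17:-→d18:-→d19:-→d20:H0  best=H0
  - 23.28.48.0/20 clear@20
  ? 23.28.0.171  path d0:-→d1:-→d2:-→d3:-→d4:-→d5:-→d6:-→d7:-→d8:-→d9:-→d10:-→d11:-→d12:-→d13:-→d14:H3→d15:-→d16:-→d17:-→d18:-  best=H3
  add 23.28.53.64/28 -> H3 at depth 28
  ? 23.28.53.64  path d0:-→d1:-→d2:-→d3:-→d4:-→d5:-→d6:-→d7:-→d8:-→d9:-→d10:-→d11:-→d12:-→d13:-→d14:H3→d15:-→d16:-→d17:-→d18:-→d19:-→d20:-→d21:-→d22:-→d23:-→d24:-→d25:-→d26:-→d27:-→d28:H3  best=H3
  add 159.176.16.0/20 -> H0 at depth 20
  add 23.0.0.0/8 -> H4 at depth 8
  add 0.0.0.0/0 -> H2 at depth 0
  add 23.24.0.0/13 -> H1 at depth 13
  add 23.28.48.0/20 -> H3 at depth 20
  add 23.28.53.78/32 -> H4 at depth 32
  add 159.176.27.16/28 -> H1 at depth 28
  ? 23.28.53.65  path d0:H2→d1:-→d2:-→d3:-→d4:-→d5:-→d6:-→d7:-→d8:H4→d9:-→d10:-→d11:-→d12:-→d13:H1→d14:H3→d15:-→d16:-→d17:-→d18:-→d19:-→d20:H3→d21:-→d22:-→d23:-→d24:-→d25:-→d26:-→d27:-→d28:H3  best=H3
  add 159.176.27.18/32 -> H0 at depth 32
  ? 159.176.16.201  path d0:H2→d1:-→d2:-→d3:-→d4:-→d5:-→d6:-→d7:-→d8:-→d9:-→d10:-→d11:-→d12:-→d13:-→d14:-→d15:-→d16:-→d17:-→d18:-→d19:-→d20:H0  best=H0
  ? 23.28.48.3  path d0:H2→d1:-→d2:-→d3:-→d4:-→d5:-→d6:-→d7:-→d8:H4→d9:-→d10:-→d11:-→d12:-→d13:H1→d14:H3→d15:-→d16:-→d17:-→d18:-→d19:-→d20:H3→d21:-  best=H3
  add 23.0.0.0/8 -> H1 at depth 8
  add 159.176.27.0/24 -> H2 at depth 24
  ? 23.28.0.0  path d0:H2→d1:-→d2:-→d3:-→d4:-→d5:-→d6:-→d7:-→d8:H1→d9:-→d10:-→d11:-→d12:-→d13:H1→d14:H3→d15:-→d16:-→d17:-→d18:-  best=H3
  - 23.28.53.78/32 clear@32

== LOOKUPS ==
["H0","H3","H0","H0","H3","H3","H3","H0","H3","H3"]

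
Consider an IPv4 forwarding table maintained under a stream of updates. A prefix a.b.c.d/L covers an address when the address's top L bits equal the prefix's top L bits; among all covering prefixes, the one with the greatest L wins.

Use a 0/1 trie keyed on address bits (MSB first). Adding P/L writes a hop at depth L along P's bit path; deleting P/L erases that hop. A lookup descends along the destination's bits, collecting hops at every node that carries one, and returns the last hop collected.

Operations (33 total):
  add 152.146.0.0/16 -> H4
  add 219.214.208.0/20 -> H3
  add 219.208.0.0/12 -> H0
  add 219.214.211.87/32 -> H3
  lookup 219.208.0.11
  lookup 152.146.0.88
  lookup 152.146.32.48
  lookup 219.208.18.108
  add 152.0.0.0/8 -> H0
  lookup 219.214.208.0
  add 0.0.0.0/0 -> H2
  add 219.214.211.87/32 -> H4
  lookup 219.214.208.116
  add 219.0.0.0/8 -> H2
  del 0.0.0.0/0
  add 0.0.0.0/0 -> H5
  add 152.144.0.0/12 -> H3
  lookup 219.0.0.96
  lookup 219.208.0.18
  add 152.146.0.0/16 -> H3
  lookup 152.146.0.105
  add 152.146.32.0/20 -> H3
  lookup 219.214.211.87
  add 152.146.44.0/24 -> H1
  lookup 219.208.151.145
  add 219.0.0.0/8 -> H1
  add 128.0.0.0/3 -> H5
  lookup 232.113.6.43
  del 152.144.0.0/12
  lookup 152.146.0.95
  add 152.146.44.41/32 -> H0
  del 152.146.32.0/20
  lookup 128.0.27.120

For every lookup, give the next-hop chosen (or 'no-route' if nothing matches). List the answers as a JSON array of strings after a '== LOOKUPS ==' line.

Apply in order:
  add 152.146.0.0/16 -> H4 at depth 16
  add 219.214.208.0/20 -> H3 at depth 20
  add 219.208.0.0/12 -> H0 at depth 12
  add 219.214.211.87/32 -> H3 at depth 32
  lookup 219.208.0.11: bits 1101101111010 walk d0:-→d1:-→d2:-→d3:-→d4:-→d5:-→d6:-→d7:-→d8:-→d9:-→d10:-→d11:-→d12:H0→d13:- -> H0
  lookup 152.146.0.88: bits 1001100010010010 walk d0:-→d1:-→d2:-→d3:-→d4:-→d5:-→d6:-→d7:-→d8:-→d9:-→d10:-→d11:-→d12:-→d13:-→d14:-→d15:-→d16:H4 -> H4
  lookup 152.146.32.48: bits 1001100010010010 walk d0:-→d1:-→d2:-→d3:-→d4:-→d5:-→d6:-→d7:-→d8:-→d9:-→d10:-→d11:-→d12:-→d13:-→d14:-→d15:-→d16:H4 -> H4
  lookup 219.208.18.108: bits 1101101111010 walk d0:-→d1:-→d2:-→d3:-→d4:-→d5:-→d6:-→d7:-→d8:-→d9:-→d10:-→d11:-→d12:H0→d13:- -> H0
  add 152.0.0.0/8 -> H0 at depth 8
  lookup 219.214.208.0: bits 1101101111010110110100 walk d0:-→d1:-→d2:-→d3:-→d4:-→d5:-→d6:-→d7:-→d8:-→d9:-→d10:-→d11:-→d12:H0→d13:-→d14:-→d15:-→d16:-→d17:-→d18:-→d19:-→d20:H3→d21:-→d22:- -> H3
  add 0.0.0.0/0 -> H2 at depth 0
  add 219.214.211.87/32 -> H4 at depth 32
  lookup 219.214.208.116: bits 1101101111010110110100 walk d0:H2→d1:-→d2:-→d3:-→d4:-→d5:-→d6:-→d7:-→d8:-→d9:-→d10:-→d11:-→d12:H0→d13:-→d14:-→d15:-→d16:-→d17:-→d18:-→d19:-→d20:H3→d21:-→d22:- -> H3
  add 219.0.0.0/8 -> H2 at depth 8
  del 0.0.0.0/0 (clear depth 0)
  add 0.0.0.0/0 -> H5 at depth 0
  add 152.144.0.0/12 -> H3 at depth 12
  lookup 219.0.0.96: bits 11011011 walk d0:H5→d1:-→d2:-→d3:-→d4:-→d5:-→d6:-→d7:-→d8:H2 -> H2
  lookup 219.208.0.18: bits 1101101111010 walk d0:H5→d1:-→d2:-→d3:-→d4:-→d5:-→d6:-→d7:-→d8:H2→d9:-→d10:-→d11:-→d12:H0→d13:- -> H0
  add 152.146.0.0/16 -> H3 at depth 16
  lookup 152.146.0.105: bits 1001100010010010 walk d0:H5→d1:-→d2:-→d3:-→d4:-→d5:-→d6:-→d7:-→d8:H0→d9:-→d10:-→d11:-→d12:H3→d13:-→d14:-→d15:-→d16:H3 -> H3
  add 152.146.32.0/20 -> H3 at depth 20
  lookup 219.214.211.87: bits 11011011110101101101001101010111 walk d0:H5→d1:-→d2:-→d3:-→d4:-→d5:-→d6:-→d7:-→d8:H2→d9:-→d10:-→d11:-→d12:H0→d13:-→d14:-→d15:-→d16:-→d17:-→d18:-→d19:-→d20:H3→d21:-→d22:-→d23:-→d24:-→d25:-→d26:-→d27:-→d28:-→d29:-→d30:-→d31:-→d32:H4 -> H4
  add 152.146.44.0/24 -> H1 at depth 24
  lookup 219.208.151.145: bits 1101101111010 walk d0:H5→d1:-→d2:-→d3:-→d4:-→d5:-→d6:-→d7:-→d8:H2→d9:-→d10:-→d11:-→d12:H0→d13:- -> H0
  add 219.0.0.0/8 -> H1 at depth 8
  add 128.0.0.0/3 -> H5 at depth 3
  lookup 232.113.6.43: bits 11 walk d0:H5→d1:-→d2:- -> H5
  del 152.144.0.0/12 (clear depth 12)
  lookup 152.146.0.95: bits 100110001001001000 walk d0:H5→d1:-→d2:-→d3:H5→d4:-→d5:-→d6:-→d7:-→d8:H0→d9:-→d10:-→d11:-→d12:-→d13:-→d14:-→d15:-→d16:H3→d17:-→d18:- -> H3
  add 152.146.44.41/32 -> H0 at depth 32
  del 152.146.32.0/20 (clear depth 20)
  lookup 128.0.27.120: bits 100 walk d0:H5→d1:-→d2:-→d3:H5 -> H5

== LOOKUPS ==
["H0","H4","H4","H0","H3","H3","H2","H0","H3","H4","H0","H5","H3","H5"]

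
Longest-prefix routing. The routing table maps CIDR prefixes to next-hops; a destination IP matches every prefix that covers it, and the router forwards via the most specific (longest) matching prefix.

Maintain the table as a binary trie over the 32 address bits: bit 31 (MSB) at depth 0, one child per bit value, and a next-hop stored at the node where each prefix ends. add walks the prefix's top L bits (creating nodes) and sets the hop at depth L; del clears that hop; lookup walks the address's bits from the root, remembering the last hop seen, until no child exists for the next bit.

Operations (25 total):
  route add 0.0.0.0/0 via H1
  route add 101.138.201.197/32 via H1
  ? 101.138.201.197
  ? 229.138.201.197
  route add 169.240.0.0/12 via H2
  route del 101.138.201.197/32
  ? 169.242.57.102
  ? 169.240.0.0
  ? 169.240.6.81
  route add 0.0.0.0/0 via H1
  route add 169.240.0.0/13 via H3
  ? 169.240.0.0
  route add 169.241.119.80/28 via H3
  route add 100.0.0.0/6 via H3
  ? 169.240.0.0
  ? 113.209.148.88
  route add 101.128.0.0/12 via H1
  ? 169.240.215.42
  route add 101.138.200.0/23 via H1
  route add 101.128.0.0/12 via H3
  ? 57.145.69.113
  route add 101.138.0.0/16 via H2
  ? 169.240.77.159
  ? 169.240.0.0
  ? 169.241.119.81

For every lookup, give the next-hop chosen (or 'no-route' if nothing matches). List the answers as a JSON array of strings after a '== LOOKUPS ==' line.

Process each operation:
  + 0.0.0.0/0 (H1) depth=0
  + 101.138.201.197/32 (H1) depth=32
  lookup 101.138.201.197: bits 01100101100010101100100111000101 walk d0:H1→d1:-→d2:-→d3:-→d4:-→d5:-→d6:-→d7:-→d8:-→d9:-→d10:-→d11:-→d12:-→d13:-→d14:-→d15:-→d16:-→d17:-→d18:-→d19:-→d20:-→d21:-→d22:-→d23:-→d24:-→d25:-→d26:-→d27:-→d28:-→d29:-→d30:-→d31:-→d32:H1 -> H1
  lookup 229.138.201.197: bits ε walk d0:H1 -> H1
  + 169.240.0.0/12 (H2) depth=12
  del 101.138.201.197/32 (clear depth 32)
  lookup 169.242.57.102: bits 101010011111 walk d0:H1→d1:-→d2:-→d3:-→d4:-→d5:-→d6:-→d7:-→d8:-→d9:-→d10:-→d11:-→d12:H2 -> H2
  lookup 169.240.0.0: bits 101010011111 walk d0:H1→d1:-→d2:-→d3:-→d4:-→d5:-→d6:-→d7:-→d8:-→d9:-→d10:-→d11:-→d12:H2 -> H2
  lookup 169.240.6.81: bits 101010011111 walk d0:H1→d1:-→d2:-→d3:-→d4:-→d5:-→d6:-→d7:-→d8:-→d9:-→d10:-→d11:-→d12:H2 -> H2
  + 0.0.0.0/0 (H1) depth=0
  + 169.240.0.0/13 (H3) depth=13
  lookup 169.240.0.0: bits 1010100111110 walk d0:H1→d1:-→d2:-→d3:-→d4:-→d5:-→d6:-→d7:-→d8:-→d9:-→d10:-→d11:-→d12:H2→d13:H3 -> H3
  + 169.241.119.80/28 (H3) depth=28
  + 100.0.0.0/6 (H3) depth=6
  lookup 169.240.0.0: bits 101010011111000 walk d0:H1→d1:-→d2:-→d3:-→d4:-→d5:-→d6:-→d7:-→d8:-→d9:-→d10:-→d11:-→d12:H2→d13:H3→d14:-→d15:- -> H3
  lookup 113.209.148.88: bits 011 walk d0:H1→d1:-→d2:-→d3:- -> H1
  + 101.128.0.0/12 (H1) depth=12
  lookup 169.240.215.42: bits 101010011111000 walk d0:H1→d1:-→d2:-→d3:-→d4:-→d5:-→d6:-→d7:-→d8:-→d9:-→d10:-→d11:-→d12:H2→d13:H3→d14:-→d15:- -> H3
  + 101.138.200.0/23 (H1) depth=23
  + 101.128.0.0/12 (H3) depth=12
  lookup 57.145.69.113: bits 0 walk d0:H1→d1:- -> H1
  + 101.138.0.0/16 (H2) depth=16
  lookup 169.240.77.159: bits 101010011111000 walk d0:H1→d1:-→d2:-→d3:-→d4:-→d5:-→d6:-→d7:-→d8:-→d9:-→d10:-→d11:-→d12:H2→d13:H3→d14:-→d15:- -> H3
  lookup 169.240.0.0: bits 101010011111000 walk d0:H1→d1:-→d2:-→d3:-→d4:-→d5:-→d6:-→d7:-→d8:-→d9:-→d10:-→d11:-→d12:H2→d13:H3→d14:-→d15:- -> H3
  lookup 169.241.119.81: bits 1010100111110001011101110101 walk d0:H1→d1:-→d2:-→d3:-→d4:-→d5:-→d6:-→d7:-→d8:-→d9:-→d10:-→d11:-→d12:H2→d13:H3→d14:-→d15:-→d16:-→d17:-→d18:-→d19:-→d20:-→d21:-→d22:-→d23:-→d24:-→d25:-→d26:-→d27:-→d28:H3 -> H3

== LOOKUPS ==
["H1","H1","H2","H2","H2","H3","H3","H1","H3","H1","H3","H3","H3"]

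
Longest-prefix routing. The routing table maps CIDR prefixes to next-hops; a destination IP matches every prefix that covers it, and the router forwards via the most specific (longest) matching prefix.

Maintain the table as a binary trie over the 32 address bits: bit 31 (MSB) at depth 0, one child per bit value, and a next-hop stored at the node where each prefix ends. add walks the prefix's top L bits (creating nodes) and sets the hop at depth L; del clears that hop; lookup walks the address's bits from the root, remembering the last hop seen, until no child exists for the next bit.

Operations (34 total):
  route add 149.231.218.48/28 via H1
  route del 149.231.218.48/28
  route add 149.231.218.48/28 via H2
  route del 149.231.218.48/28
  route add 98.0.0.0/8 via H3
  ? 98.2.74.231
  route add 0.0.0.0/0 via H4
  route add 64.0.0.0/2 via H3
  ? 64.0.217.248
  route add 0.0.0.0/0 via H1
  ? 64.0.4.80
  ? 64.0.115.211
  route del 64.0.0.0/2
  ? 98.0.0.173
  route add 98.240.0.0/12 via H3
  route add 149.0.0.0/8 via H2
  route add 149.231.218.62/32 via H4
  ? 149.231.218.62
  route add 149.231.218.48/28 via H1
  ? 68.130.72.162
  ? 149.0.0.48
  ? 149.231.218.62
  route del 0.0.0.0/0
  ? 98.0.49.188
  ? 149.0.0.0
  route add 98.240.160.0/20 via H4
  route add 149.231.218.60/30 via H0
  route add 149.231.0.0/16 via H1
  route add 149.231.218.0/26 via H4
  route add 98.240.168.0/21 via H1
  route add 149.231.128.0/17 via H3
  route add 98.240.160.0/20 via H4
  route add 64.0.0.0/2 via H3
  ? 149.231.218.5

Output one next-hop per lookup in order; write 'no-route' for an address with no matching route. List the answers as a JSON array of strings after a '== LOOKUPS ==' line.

Apply in order:
  + 149.231.218.48/28 (H1) depth=28
  - 149.231.218.48/28 clear@28
  + 149.231.218.48/28 (H2) depth=28
  - 149.231.218.48/28 clear@28
  + 98.0.0.0/8 (H3) depth=8
  lookup 98.2.74.231: bits 01100010 walk d0:-→d1:-→d2:-→d3:-→d4:-→d5:-→d6:-→d7:-→d8:H3 -> H3
  + 0.0.0.0/0 (H4) depth=0
  + 64.0.0.0/2 (H3) depth=2
  lookup 64.0.217.248: bits 01 walk d0:H4→d1:-→d2:H3 -> H3
  + 0.0.0.0/0 (H1) depth=0
  lookup 64.0.4.80: bits 01 walk d0:H1→d1:-→d2:H3 -> H3
  lookup 64.0.115.211: bits 01 walk d0:H1→d1:-→d2:H3 -> H3
  - 64.0.0.0/2 clear@2
  lookup 98.0.0.173: bits 01100010 walk d0:H1→d1:-→d2:-→d3:-→d4:-→d5:-→d6:-→d7:-→d8:H3 -> H3
  + 98.240.0.0/12 (H3) depth=12
  + 149.0.0.0/8 (H2) depth=8
  + 149.231.218.62/32 (H4) depth=32
  lookup 149.231.218.62: bits 10010101111001111101101000111110 walk d0:H1→d1:-→d2:-→d3:-→d4:-→d5:-→d6:-→d7:-→d8:H2→d9:-→d10:-→d11:-→d12:-→d13:-→d14:-→d15:-→d16:-→d17:-→d18:-→d19:-→d20:-→d21:-→d22:-→d23:-→d24:-→d25:-→d26:-→d27:-→d28:-→d29:-→d30:-→d31:-→d32:H4 -> H4
  + 149.231.218.48/28 (H1) depth=28
  lookup 68.130.72.162: bits 01 walk d0:H1→d1:-→d2:- -> H1
  lookup 149.0.0.48: bits 10010101 walk d0:H1→d1:-→d2:-→d3:-→d4:-→d5:-→d6:-→d7:-→d8:H2 -> H2
  lookup 149.231.218.62: bits 10010101111001111101101000111110 walk d0:H1→d1:-→d2:-→d3:-→d4:-→d5:-→d6:-→d7:-→d8:H2→d9:-→d10:-→d11:-→d12:-→d13:-→d14:-→d15:-→d16:-→d17:-→d18:-→d19:-→d20:-→d21:-→d22:-→d23:-→d24:-→d25:-→d26:-→d27:-→d28:H1→d29:-→d30:-→d31:-→d32:H4 -> H4
  - 0.0.0.0/0 clear@0
  lookup 98.0.49.188: bits 01100010 walk d0:-→d1:-→d2:-→d3:-→d4:-→d5:-→d6:-→d7:-→d8:H3 -> H3
  lookup 149.0.0.0: bits 10010101 walk d0:-→d1:-→d2:-→d3:-→d4:-→d5:-→d6:-→d7:-→d8:H2 -> H2
  + 98.240.160.0/20 (H4) depth=20
  + 149.231.218.60/30 (H0) depth=30
  + 149.231.0.0/16 (H1) depth=16
  + 149.231.218.0/26 (H4) depth=26
  + 98.240.168.0/21 (H1) depth=21
  + 149.231.128.0/17 (H3) depth=17
  + 98.240.160.0/20 (H4) depth=20
  + 64.0.0.0/2 (H3) depth=2
  lookup 149.231.218.5: bits 10010101111001111101101000 walk d0:-→d1:-→d2:-→d3:-→d4:-→d5:-→d6:-→d7:-→d8:H2→d9:-→d10:-→d11:-→d12:-→d13:-→d14:-→d15:-→d16:H1→d17:H3→d18:-→d19:-→d20:-→d21:-→d22:-→d23:-→d24:-→d25:-→d26:H4 -> H4

== LOOKUPS ==
["H3","H3","H3","H3","H3","H4","H1","H2","H4","H3","H2","H4"]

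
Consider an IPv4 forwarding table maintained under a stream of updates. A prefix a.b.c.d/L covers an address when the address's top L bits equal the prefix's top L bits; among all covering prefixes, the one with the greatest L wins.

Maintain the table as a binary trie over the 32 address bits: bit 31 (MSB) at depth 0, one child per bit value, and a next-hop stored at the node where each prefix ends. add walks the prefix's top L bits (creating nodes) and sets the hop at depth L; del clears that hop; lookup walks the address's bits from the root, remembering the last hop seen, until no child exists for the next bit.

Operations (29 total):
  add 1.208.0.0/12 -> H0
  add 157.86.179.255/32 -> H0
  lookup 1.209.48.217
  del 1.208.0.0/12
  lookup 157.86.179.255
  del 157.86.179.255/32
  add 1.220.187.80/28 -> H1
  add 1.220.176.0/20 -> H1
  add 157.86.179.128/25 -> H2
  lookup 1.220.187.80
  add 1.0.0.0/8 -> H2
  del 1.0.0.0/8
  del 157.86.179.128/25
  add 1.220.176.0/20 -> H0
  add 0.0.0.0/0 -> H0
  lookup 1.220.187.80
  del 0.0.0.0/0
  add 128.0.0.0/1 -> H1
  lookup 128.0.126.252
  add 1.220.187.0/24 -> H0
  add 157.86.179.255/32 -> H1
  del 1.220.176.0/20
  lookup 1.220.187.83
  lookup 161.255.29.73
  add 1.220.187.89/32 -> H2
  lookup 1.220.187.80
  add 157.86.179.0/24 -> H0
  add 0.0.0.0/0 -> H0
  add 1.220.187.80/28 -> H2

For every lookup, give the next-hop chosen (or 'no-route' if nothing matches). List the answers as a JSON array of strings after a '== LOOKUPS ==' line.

Trace:
  + 1.208.0.0/12 (H0) depth=12
  + 157.86.179.255/32 (H0) depth=32
  Q 1.209.48.217: descend 000000011101 ; hops seen [H0] ; pick H0
  - 1.208.0.0/12 clear@12
  Q 157.86.179.255: descend 10011101010101101011001111111111 ; hops seen [H0] ; pick H0
  - 157.86.179.255/32 clear@32
  + 1.220.187.80/28 (H1) depth=28
  + 1.220.176.0/20 (H1) depth=20
  + 157.86.179.128/25 (H2) depth=25
  Q 1.220.187.80: descend 0000000111011100101110110101 ; hops seen [H1,H1] ; pick H1
  + 1.0.0.0/8 (H2) depth=8
  - 1.0.0.0/8 clear@8
  - 157.86.179.128/25 clear@25
  + 1.220.176.0/20 (H0) depth=20
  + 0.0.0.0/0 (H0) depth=0
  Q 1.220.187.80: descend 0000000111011100101110110101 ; hops seen [H0,H0,H1] ; pick H1
  - 0.0.0.0/0 clear@0
  + 128.0.0.0/1 (H1) depth=1
  Q 128.0.126.252: descend 100 ; hops seen [H1] ; pick H1
  + 1.220.187.0/24 (H0) depth=24
  + 157.86.179.255/32 (H1) depth=32
  - 1.220.176.0/20 clear@20
  Q 1.220.187.83: descend 0000000111011100101110110101 ; hops seen [H0,H1] ; pick H1
  Q 161.255.29.73: descend 10 ; hops seen [H1] ; pick H1
  + 1.220.187.89/32 (H2) depth=32
  Q 1.220.187.80: descend 0000000111011100101110110101 ; hops seen [H0,H1] ; pick H1
  + 157.86.179.0/24 (H0) depth=24
  + 0.0.0.0/0 (H0) depth=0
  + 1.220.187.80/28 (H2) depth=28

== LOOKUPS ==
["H0","H0","H1","H1","H1","H1","H1","H1"]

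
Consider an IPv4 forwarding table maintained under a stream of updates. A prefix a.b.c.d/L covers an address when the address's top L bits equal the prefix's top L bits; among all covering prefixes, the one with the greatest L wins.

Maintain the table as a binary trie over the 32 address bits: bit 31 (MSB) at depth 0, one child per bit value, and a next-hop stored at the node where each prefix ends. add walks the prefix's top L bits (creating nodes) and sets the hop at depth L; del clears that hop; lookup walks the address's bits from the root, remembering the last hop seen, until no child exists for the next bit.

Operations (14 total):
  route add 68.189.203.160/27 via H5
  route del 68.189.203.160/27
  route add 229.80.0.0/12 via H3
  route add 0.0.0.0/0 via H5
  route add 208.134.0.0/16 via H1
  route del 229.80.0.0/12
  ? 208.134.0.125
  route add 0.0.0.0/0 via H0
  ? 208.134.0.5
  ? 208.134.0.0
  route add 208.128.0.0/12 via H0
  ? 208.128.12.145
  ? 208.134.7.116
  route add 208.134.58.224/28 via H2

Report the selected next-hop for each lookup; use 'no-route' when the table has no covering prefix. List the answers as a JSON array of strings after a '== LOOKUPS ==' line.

Apply in order:
  + 68.189.203.160/27 (H5) depth=27
  del 68.189.203.160/27 (clear depth 27)
  + 229.80.0.0/12 (H3) depth=12
  + 0.0.0.0/0 (H5) depth=0
  + 208.134.0.0/16 (H1) depth=16
  del 229.80.0.0/12 (clear depth 12)
  lookup 208.134.0.125: bits 1101000010000110 walk d0:H5→d1:-→d2:-→d3:-→d4:-→d5:-→d6:-→d7:-→d8:-→d9:-→d10:-→d11:-→d12:-→d13:-→d14:-→d15:-→d16:H1 -> H1
  + 0.0.0.0/0 (H0) depth=0
  lookup 208.134.0.5: bits 1101000010000110 walk d0:H0→d1:-→d2:-→d3:-→d4:-→d5:-→d6:-→d7:-→d8:-→d9:-→d10:-→d11:-→d12:-→d13:-→d14:-→d15:-→d16:H1 -> H1
  lookup 208.134.0.0: bits 1101000010000110 walk d0:H0→d1:-→d2:-→d3:-→d4:-→d5:-→d6:-→d7:-→d8:-→d9:-→d10:-→d11:-→d12:-→d13:-→d14:-→d15:-→d16:H1 -> H1
  + 208.128.0.0/12 (H0) depth=12
  lookup 208.128.12.145: bits 1101000010000 walk d0:H0→d1:-→d2:-→d3:-→d4:-→d5:-→d6:-→d7:-→d8:-→d9:-→d10:-→d11:-→d12:H0→d13:- -> H0
  lookup 208.134.7.116: bits 1101000010000110 walk d0:H0→d1:-→d2:-→d3:-→d4:-→d5:-→d6:-→d7:-→d8:-→d9:-→d10:-→d11:-→d12:H0→d13:-→d14:-→d15:-→d16:H1 -> H1
  + 208.134.58.224/28 (H2) depth=28

== LOOKUPS ==
["H1","H1","H1","H0","H1"]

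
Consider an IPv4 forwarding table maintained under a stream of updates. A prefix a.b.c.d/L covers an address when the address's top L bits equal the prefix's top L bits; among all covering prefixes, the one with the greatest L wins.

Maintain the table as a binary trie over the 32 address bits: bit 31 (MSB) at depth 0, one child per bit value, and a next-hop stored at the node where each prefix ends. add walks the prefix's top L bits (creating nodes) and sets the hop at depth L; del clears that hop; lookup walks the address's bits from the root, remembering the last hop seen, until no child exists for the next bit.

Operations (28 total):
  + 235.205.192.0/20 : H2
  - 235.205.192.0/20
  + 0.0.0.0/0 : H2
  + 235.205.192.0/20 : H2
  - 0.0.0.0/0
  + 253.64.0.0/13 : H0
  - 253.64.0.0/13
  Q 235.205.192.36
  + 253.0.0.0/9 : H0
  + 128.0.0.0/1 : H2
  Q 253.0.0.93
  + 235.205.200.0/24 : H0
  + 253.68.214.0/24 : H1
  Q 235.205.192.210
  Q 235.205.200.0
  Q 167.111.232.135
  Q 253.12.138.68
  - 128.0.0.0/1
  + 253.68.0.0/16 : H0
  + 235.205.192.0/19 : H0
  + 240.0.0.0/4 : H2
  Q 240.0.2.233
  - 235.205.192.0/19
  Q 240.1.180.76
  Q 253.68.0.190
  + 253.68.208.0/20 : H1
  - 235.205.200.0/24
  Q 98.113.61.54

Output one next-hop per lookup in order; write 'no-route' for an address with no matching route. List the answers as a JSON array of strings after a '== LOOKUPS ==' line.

Apply in order:
  + 235.205.192.0/20 (H2) depth=20
  del 235.205.192.0/20 (clear depth 20)
  + 0.0.0.0/0 (H2) depth=0
  + 235.205.192.0/20 (H2) depth=20
  del 0.0.0.0/0 (clear depth 0)
  + 253.64.0.0/13 (H0) depth=13
  del 253.64.0.0/13 (clear depth 13)
  lookup 235.205.192.36: bits 11101011110011011100 walk d0:-→d1:-→d2:-→d3:-→d4:-→d5:-→d6:-→d7:-→d8:-→d9:-→d10:-→d11:-→d12:-→d13:-→d14:-→d15:-→d16:-→d17:-→d18:-→d19:-→d20:H2 -> H2
  + 253.0.0.0/9 (H0) depth=9
  + 128.0.0.0/1 (H2) depth=1
  lookup 253.0.0.93: bits 111111010 walk d0:-→d1:H2→d2:-→d3:-→d4:-→d5:-→d6:-→d7:-→d8:-→d9:H0 -> H0
  + 235.205.200.0/24 (H0) depth=24
  + 253.68.214.0/24 (H1) depth=24
  lookup 235.205.192.210: bits 11101011110011011100 walk d0:-→d1:H2→d2:-→d3:-→d4:-→d5:-→d6:-→d7:-→d8:-→d9:-→d10:-→d11:-→d12:-→d13:-→d14:-→d15:-→d16:-→d17:-→d18:-→d19:-→d20:H2 -> H2
  lookup 235.205.200.0: bits 111010111100110111001000 walk d0:-→d1:H2→d2:-→d3:-→d4:-→d5:-→d6:-→d7:-→d8:-→d9:-→d10:-→d11:-→d12:-→d13:-→d14:-→d15:-→d16:-→d17:-→d18:-→d19:-→d20:H2→d21:-→d22:-→d23:-→d24:H0 -> H0
  lookup 167.111.232.135: bits 1 walk d0:-→d1:H2 -> H2
  lookup 253.12.138.68: bits 111111010 walk d0:-→d1:H2→d2:-→d3:-→d4:-→d5:-→d6:-→d7:-→d8:-→d9:H0 -> H0
  del 128.0.0.0/1 (clear depth 1)
  + 253.68.0.0/16 (H0) depth=16
  + 235.205.192.0/19 (H0) depth=19
  + 240.0.0.0/4 (H2) depth=4
  lookup 240.0.2.233: bits 1111 walk d0:-→d1:-→d2:-→d3:-→d4:H2 -> H2
  del 235.205.192.0/19 (clear depth 19)
  lookup 240.1.180.76: bits 1111 walk d0:-→d1:-→d2:-→d3:-→d4:H2 -> H2
  lookup 253.68.0.190: bits 1111110101000100 walk d0:-→d1:-→d2:-→d3:-→d4:H2→d5:-→d6:-→d7:-→d8:-→d9:H0→d10:-→d11:-→d12:-→d13:-→d14:-→d15:-→d16:H0 -> H0
  + 253.68.208.0/20 (H1) depth=20
  del 235.205.200.0/24 (clear depth 24)
  lookup 98.113.61.54: bits ε walk d0:- -> no-route

== LOOKUPS ==
["H2","H0","H2","H0","H2","H0","H2","H2","H0","no-route"]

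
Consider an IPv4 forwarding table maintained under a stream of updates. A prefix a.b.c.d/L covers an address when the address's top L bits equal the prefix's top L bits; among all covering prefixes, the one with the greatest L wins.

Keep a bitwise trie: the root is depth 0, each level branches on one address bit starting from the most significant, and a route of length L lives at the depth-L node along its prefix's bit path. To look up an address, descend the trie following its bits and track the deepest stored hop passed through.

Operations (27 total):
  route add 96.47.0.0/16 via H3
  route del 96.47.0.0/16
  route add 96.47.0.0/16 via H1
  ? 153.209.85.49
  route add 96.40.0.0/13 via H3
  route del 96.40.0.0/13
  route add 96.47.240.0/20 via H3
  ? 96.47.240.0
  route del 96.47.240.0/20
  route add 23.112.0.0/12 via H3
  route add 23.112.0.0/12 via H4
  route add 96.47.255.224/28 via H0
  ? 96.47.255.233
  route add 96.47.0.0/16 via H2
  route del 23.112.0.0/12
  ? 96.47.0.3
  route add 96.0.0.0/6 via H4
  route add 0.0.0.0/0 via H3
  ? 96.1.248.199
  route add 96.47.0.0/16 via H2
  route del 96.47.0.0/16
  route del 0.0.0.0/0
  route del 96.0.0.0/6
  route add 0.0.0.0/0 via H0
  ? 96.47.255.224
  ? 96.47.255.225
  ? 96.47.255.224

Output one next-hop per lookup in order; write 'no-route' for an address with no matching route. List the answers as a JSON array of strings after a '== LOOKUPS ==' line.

Trace:
  + 96.47.0.0/16 (H3) depth=16
  - 96.47.0.0/16 clear@16
  + 96.47.0.0/16 (H1) depth=16
  Q 153.209.85.49: descend ε ; hops seen [∅] ; pick no-route
  + 96.40.0.0/13 (H3) depth=13
  - 96.40.0.0/13 clear@13
  + 96.47.240.0/20 (H3) depth=20
  Q 96.47.240.0: descend 01100000001011111111 ; hops seen [H1,H3] ; pick H3
  - 96.47.240.0/20 clear@20
  + 23.112.0.0/12 (H3) depth=12
  + 23.112.0.0/12 (H4) depth=12
  + 96.47.255.224/28 (H0) depth=28
  Q 96.47.255.233: descend 0110000000101111111111111110 ; hops seen [H1,H0] ; pick H0
  + 96.47.0.0/16 (H2) depth=16
  - 23.112.0.0/12 clear@12
  Q 96.47.0.3: descend 0110000000101111 ; hops seen [H2] ; pick H2
  + 96.0.0.0/6 (H4) depth=6
  + 0.0.0.0/0 (H3) depth=0
  Q 96.1.248.199: descend 0110000000 ; hops seen [H3,H4] ; pick H4
  + 96.47.0.0/16 (H2) depth=16
  - 96.47.0.0/16 clear@16
  - 0.0.0.0/0 clear@0
  - 96.0.0.0/6 clear@6
  + 0.0.0.0/0 (H0) depth=0
  Q 96.47.255.224: descend 0110000000101111111111111110 ; hops seen [H0,H0] ; pick H0
  Q 96.47.255.225: descend 0110000000101111111111111110 ; hops seen [H0,H0] ; pick H0
  Q 96.47.255.224: descend 0110000000101111111111111110 ; hops seen [H0,H0] ; pick H0

== LOOKUPS ==
["no-route","H3","H0","H2","H4","H0","H0","H0"]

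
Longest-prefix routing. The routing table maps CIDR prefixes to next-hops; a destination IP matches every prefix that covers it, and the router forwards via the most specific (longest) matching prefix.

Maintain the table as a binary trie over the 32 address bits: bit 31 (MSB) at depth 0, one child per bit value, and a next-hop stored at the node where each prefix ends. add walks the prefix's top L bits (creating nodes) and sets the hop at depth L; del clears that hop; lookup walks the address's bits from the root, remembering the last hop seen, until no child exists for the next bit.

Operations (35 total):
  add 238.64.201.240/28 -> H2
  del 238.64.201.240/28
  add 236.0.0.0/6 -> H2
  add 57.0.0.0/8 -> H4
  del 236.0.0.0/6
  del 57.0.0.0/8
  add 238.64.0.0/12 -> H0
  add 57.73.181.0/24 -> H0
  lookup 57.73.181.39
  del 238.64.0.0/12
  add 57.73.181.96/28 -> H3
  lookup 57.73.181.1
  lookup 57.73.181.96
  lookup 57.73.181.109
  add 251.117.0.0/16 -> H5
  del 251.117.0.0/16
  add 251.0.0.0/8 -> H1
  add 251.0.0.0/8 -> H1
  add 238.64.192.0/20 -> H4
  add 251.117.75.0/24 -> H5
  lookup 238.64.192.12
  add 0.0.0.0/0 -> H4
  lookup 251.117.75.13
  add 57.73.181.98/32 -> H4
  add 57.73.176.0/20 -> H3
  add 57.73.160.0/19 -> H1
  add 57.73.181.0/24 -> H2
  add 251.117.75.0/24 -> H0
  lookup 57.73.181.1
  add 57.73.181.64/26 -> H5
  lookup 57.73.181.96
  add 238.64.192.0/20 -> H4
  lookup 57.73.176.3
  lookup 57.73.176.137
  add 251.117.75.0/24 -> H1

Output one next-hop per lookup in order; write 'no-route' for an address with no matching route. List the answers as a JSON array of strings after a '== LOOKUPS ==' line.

Trace:
  + 238.64.201.240/28 (H2) depth=28
  - 238.64.201.240/28 clear@28
  + 236.0.0.0/6 (H2) depth=6
  + 57.0.0.0/8 (H4) depth=8
  - 236.0.0.0/6 clear@6
  - 57.0.0.0/8 clear@8
  + 238.64.0.0/12 (H0) depth=12
  + 57.73.181.0/24 (H0) depth=24
  lookup 57.73.181.39: bits 001110010100100110110101 walk d0:-→d1:-→d2:-→d3:-→d4:-→d5:-→d6:-→d7:-→d8:-→d9:-→d10:-→d11:-→d12:-→d13:-→d14:-→d15:-→d16:-→d17:-→d18:-→d19:-→d20:-→d21:-→d22:-→d23:-→d24:H0 -> H0
  - 238.64.0.0/12 clear@12
  + 57.73.181.96/28 (H3) depth=28
  lookup 57.73.181.1: bits 0011100101001001101101010 walk d0:-→d1:-→d2:-→d3:-→d4:-→d5:-→d6:-→d7:-→d8:-→d9:-→d10:-→d11:-→d12:-→d13:-→d14:-→d15:-→d16:-→d17:-→d18:-→d19:-→d20:-→d21:-→d22:-→d23:-→d24:H0→d25:- -> H0
  lookup 57.73.181.96: bits 0011100101001001101101010110 walk d0:-→d1:-→d2:-→d3:-→d4:-→d5:-→d6:-→d7:-→d8:-→d9:-→d10:-→d11:-→d12:-→d13:-→d14:-→d15:-→d16:-→d17:-→d18:-→d19:-→d20:-→d21:-→d22:-→d23:-→d24:H0→d25:-→d26:-→d27:-→d28:H3 -> H3
  lookup 57.73.181.109: bits 0011100101001001101101010110 walk d0:-→d1:-→d2:-→d3:-→d4:-→d5:-→d6:-→d7:-→d8:-→d9:-→d10:-→d11:-→d12:-→d13:-→d14:-→d15:-→d16:-→d17:-→d18:-→d19:-→d20:-→d21:-→d22:-→d23:-→d24:H0→d25:-→d26:-→d27:-→d28:H3 -> H3
  + 251.117.0.0/16 (H5) depth=16
  - 251.117.0.0/16 clear@16
  + 251.0.0.0/8 (H1) depth=8
  + 251.0.0.0/8 (H1) depth=8
  + 238.64.192.0/20 (H4) depth=20
  + 251.117.75.0/24 (H5) depth=24
  lookup 238.64.192.12: bits 11101110010000001100 walk d0:-→d1:-→d2:-→d3:-→d4:-→d5:-→d6:-→d7:-→d8:-→d9:-→d10:-→d11:-→d12:-→d13:-→d14:-→d15:-→d16:-→d17:-→d18:-→d19:-→d20:H4 -> H4
  + 0.0.0.0/0 (H4) depth=0
  lookup 251.117.75.13: bits 111110110111010101001011 walk d0:H4→d1:-→d2:-→d3:-→d4:-→d5:-→d6:-→d7:-→d8:H1→d9:-→d10:-→d11:-→d12:-→d13:-→d14:-→d15:-→d16:-→d17:-→d18:-→d19:-→d20:-→d21:-→d22:-→d23:-→d24:H5 -> H5
  + 57.73.181.98/32 (H4) depth=32
  + 57.73.176.0/20 (H3) depth=20
  + 57.73.160.0/19 (H1) depth=19
  + 57.73.181.0/24 (H2) depth=24
  + 251.117.75.0/24 (H0) depth=24
  lookup 57.73.181.1: bits 0011100101001001101101010 walk d0:H4→d1:-→d2:-→d3:-→d4:-→d5:-→d6:-→d7:-→d8:-→d9:-→d10:-→d11:-→d12:-→d13:-→d14:-→d15:-→d16:-→d17:-→d18:-→d19:H1→d20:H3→d21:-→d22:-→d23:-→d24:H2→d25:- -> H2
  + 57.73.181.64/26 (H5) depth=26
  lookup 57.73.181.96: bits 001110010100100110110101011000 walk d0:H4→d1:-→d2:-→d3:-→d4:-→d5:-→d6:-→d7:-→d8:-→d9:-→d10:-→d11:-→d12:-→d13:-→d14:-→d15:-→d16:-→d17:-→d18:-→d19:H1→d20:H3→d21:-→d22:-→d23:-→d24:H2→d25:-→d26:H5→d27:-→d28:H3→d29:-→d30:- -> H3
  + 238.64.192.0/20 (H4) depth=20
  lookup 57.73.176.3: bits 001110010100100110110 walk d0:H4→d1:-→d2:-→d3:-→d4:-→d5:-→d6:-→d7:-→d8:-→d9:-→d10:-→d11:-→d12:-→d13:-→d14:-→d15:-→d16:-→d17:-→d18:-→d19:H1→d20:H3→d21:- -> H3
  lookup 57.73.176.137: bits 001110010100100110110 walk d0:H4→d1:-→d2:-→d3:-→d4:-→d5:-→d6:-→d7:-→d8:-→d9:-→d10:-→d11:-→d12:-→d13:-→d14:-→d15:-→d16:-→d17:-→d18:-→d19:H1→d20:H3→d21:- -> H3
  + 251.117.75.0/24 (H1) depth=24

== LOOKUPS ==
["H0","H0","H3","H3","H4","H5","H2","H3","H3","H3"]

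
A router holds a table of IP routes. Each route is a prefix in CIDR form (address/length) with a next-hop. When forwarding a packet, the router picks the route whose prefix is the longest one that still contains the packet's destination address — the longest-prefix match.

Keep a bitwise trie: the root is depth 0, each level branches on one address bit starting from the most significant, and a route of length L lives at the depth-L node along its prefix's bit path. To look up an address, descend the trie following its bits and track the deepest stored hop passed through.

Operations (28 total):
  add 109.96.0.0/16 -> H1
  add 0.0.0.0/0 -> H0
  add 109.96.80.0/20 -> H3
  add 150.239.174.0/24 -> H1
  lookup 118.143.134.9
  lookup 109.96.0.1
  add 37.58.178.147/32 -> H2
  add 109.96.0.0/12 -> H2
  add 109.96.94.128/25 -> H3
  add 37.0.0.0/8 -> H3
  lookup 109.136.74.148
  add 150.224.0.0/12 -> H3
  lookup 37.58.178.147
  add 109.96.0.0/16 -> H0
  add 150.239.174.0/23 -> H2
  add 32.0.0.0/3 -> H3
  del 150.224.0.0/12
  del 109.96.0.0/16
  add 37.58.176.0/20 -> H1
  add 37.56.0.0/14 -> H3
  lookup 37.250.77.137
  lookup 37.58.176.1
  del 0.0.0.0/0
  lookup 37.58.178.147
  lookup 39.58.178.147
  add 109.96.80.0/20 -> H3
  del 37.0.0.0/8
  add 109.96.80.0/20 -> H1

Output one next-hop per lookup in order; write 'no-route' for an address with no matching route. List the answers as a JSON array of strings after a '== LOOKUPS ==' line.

Process each operation:
  + 109.96.0.0/16 (H1) depth=16
  + 0.0.0.0/0 (H0) depth=0
  + 109.96.80.0/20 (H3) depth=20
  + 150.239.174.0/24 (H1) depth=24
  Q 118.143.134.9: descend 011 ; hops seen [H0] ; pick H0
  Q 109.96.0.1: descend 01101101011000000 ; hops seen [H0,H1] ; pick H1
  + 37.58.178.147/32 (H2) depth=32
  + 109.96.0.0/12 (H2) depth=12
  + 109.96.94.128/25 (H3) depth=25
  + 37.0.0.0/8 (H3) depth=8
  Q 109.136.74.148: descend 01101101 ; hops seen [H0] ; pick H0
  + 150.224.0.0/12 (H3) depth=12
  Q 37.58.178.147: descend 00100101001110101011001010010011 ; hops seen [H0,H3,H2] ; pick H2
  + 109.96.0.0/16 (H0) depth=16
  + 150.239.174.0/23 (H2) depth=23
  + 32.0.0.0/3 (H3) depth=3
  - 150.224.0.0/12 clear@12
  - 109.96.0.0/16 clear@16
  + 37.58.176.0/20 (H1) depth=20
  + 37.56.0.0/14 (H3) depth=14
  Q 37.250.77.137: descend 00100101 ; hops seen [H0,H3,H3] ; pick H3
  Q 37.58.176.1: descend 0010010100111010101100 ; hops seen [H0,H3,H3,H3,H1] ; pick H1
  - 0.0.0.0/0 clear@0
  Q 37.58.178.147: descend 00100101001110101011001010010011 ; hops seen [H3,H3,H3,H1,H2] ; pick H2
  Q 39.58.178.147: descend 001001 ; hops seen [H3] ; pick H3
  + 109.96.80.0/20 (H3) depth=20
  - 37.0.0.0/8 clear@8
  + 109.96.80.0/20 (H1) depth=20

== LOOKUPS ==
["H0","H1","H0","H2","H3","H1","H2","H3"]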